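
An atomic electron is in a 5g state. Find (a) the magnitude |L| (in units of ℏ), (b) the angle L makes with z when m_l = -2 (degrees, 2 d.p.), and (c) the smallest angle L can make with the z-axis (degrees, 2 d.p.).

For 5g, l = 4.
|L| = ℏ√(4·5) = 2√5 ℏ ≈ 4.472ℏ.
For m_l = -2: cos θ = -2/√20, θ ≈ 116.57°.
cos θ_min = 4/√20, so θ_min ≈ 26.57°.

|L| = 2√5 ℏ ≈ 4.472ℏ; θ(m_l=-2) ≈ 116.57°; θ_min ≈ 26.57°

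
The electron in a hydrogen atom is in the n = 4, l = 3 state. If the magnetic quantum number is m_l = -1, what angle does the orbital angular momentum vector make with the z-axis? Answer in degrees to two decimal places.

|L|² = l(l+1)ℏ² = 12ℏ², so |L| = 2√3 ℏ.
L_z = m_l ℏ = −1ℏ.
cos θ = L_z/|L| = -1/√12, so θ ≈ 106.78°.

θ ≈ 106.78°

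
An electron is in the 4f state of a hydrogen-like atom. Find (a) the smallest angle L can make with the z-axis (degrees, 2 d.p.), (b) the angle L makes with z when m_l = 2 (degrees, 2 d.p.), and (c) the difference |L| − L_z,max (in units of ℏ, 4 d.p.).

θ_min ≈ 30.00°; θ(m_l=2) ≈ 54.74°; |L|−L_z,max ≈ 0.4641ℏ

4f means n = 4, l = 3.
cos θ_min = 3/√12, so θ_min ≈ 30.00°.
For m_l = 2: cos θ = 2/√12, θ ≈ 54.74°.
|L| − L_z,max = (2√3 − 3)ℏ ≈ 0.4641ℏ.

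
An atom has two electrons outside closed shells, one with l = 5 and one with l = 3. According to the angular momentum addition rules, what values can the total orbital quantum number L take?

L = 2, 3, 4, 5, 6, 7, 8

L runs from |5 − 3| = 2 to 5 + 3 = 8.
L ∈ {2, 3, 4, 5, 6, 7, 8}.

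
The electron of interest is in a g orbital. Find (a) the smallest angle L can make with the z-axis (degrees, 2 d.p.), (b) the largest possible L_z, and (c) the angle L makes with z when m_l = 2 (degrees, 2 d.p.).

θ_min ≈ 26.57°; L_z,max = 4ℏ; θ(m_l=2) ≈ 63.43°

A g state has l = 4.
cos θ_min = 4/√20, so θ_min ≈ 26.57°.
L_z,max = lℏ = 4ℏ.
For m_l = 2: cos θ = 2/√20, θ ≈ 63.43°.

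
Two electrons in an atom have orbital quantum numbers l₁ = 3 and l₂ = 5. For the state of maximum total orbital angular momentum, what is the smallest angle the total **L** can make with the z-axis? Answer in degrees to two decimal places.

θ_min ≈ 19.47°

L runs from |3 − 5| = 2 to 3 + 5 = 8.
L ∈ {2, 3, 4, 5, 6, 7, 8}.
The maximum is L = 8, with |L_tot| = ℏ√(8·9) = 6√2 ℏ.
The minimum angle with z is arccos(8/√72) ≈ 19.47°.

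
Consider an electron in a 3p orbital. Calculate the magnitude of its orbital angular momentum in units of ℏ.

For 3p, l = 1.
|L| = ℏ√(l(l+1)) = ℏ√(1·2) = √2 ℏ

|L| = √2 ℏ ≈ 1.414ℏ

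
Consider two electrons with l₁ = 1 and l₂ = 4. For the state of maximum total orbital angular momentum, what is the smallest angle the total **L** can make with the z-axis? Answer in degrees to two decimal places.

Angular momentum addition gives L = |l₁ − l₂|, …, l₁ + l₂.
L ∈ {3, 4, 5}.
The maximum is L = 5, with |L_tot| = ℏ√(5·6) = √30 ℏ.
The minimum angle with z is arccos(5/√30) ≈ 24.09°.

θ_min ≈ 24.09°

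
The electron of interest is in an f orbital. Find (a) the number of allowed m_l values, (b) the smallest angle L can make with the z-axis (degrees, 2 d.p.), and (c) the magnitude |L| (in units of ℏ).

7 values; θ_min ≈ 30.00°; |L| = 2√3 ℏ ≈ 3.464ℏ

For an f orbital, l = 3.
There are 2l+1 = 7 values of m_l.
cos θ_min = 3/√12, so θ_min ≈ 30.00°.
|L| = ℏ√(3·4) = 2√3 ℏ ≈ 3.464ℏ.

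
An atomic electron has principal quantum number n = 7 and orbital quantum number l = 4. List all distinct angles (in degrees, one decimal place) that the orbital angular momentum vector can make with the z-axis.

θ ∈ {26.6°, 47.9°, 63.4°, 77.1°, 90.0°, 102.9°, 116.6°, 132.1°, 153.4°}

|L| = ℏ√(l(l+1)) = 2√5 ℏ.
cos θ = m_l/√20 for each m_l ∈ {-4, -3, -2, -1, 0, 1, 2, 3, 4}.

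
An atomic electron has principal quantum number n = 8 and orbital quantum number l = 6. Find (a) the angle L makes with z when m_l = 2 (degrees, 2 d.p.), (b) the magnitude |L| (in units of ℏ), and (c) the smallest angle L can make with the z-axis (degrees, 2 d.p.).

θ(m_l=2) ≈ 72.02°; |L| = √42 ℏ ≈ 6.481ℏ; θ_min ≈ 22.21°

For m_l = 2: cos θ = 2/√42, θ ≈ 72.02°.
|L| = ℏ√(6·7) = √42 ℏ ≈ 6.481ℏ.
cos θ_min = 6/√42, so θ_min ≈ 22.21°.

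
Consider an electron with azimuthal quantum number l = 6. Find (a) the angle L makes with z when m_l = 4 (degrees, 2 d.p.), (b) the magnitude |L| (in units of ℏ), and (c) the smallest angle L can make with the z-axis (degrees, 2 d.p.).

For m_l = 4: cos θ = 4/√42, θ ≈ 51.89°.
|L| = ℏ√(6·7) = √42 ℏ ≈ 6.481ℏ.
cos θ_min = 6/√42, so θ_min ≈ 22.21°.

θ(m_l=4) ≈ 51.89°; |L| = √42 ℏ ≈ 6.481ℏ; θ_min ≈ 22.21°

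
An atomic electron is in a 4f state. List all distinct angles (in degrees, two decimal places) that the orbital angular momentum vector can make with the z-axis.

θ ∈ {30.00°, 54.74°, 73.22°, 90.00°, 106.78°, 125.26°, 150.00°}

For 4f, l = 3.
|L| = ℏ√(l(l+1)) = 2√3 ℏ.
cos θ = m_l/√12 for each m_l ∈ {-3, -2, -1, 0, 1, 2, 3}.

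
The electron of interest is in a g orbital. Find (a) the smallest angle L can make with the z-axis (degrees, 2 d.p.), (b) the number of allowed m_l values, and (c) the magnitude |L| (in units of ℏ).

θ_min ≈ 26.57°; 9 values; |L| = 2√5 ℏ ≈ 4.472ℏ

For a g orbital, l = 4.
cos θ_min = 4/√20, so θ_min ≈ 26.57°.
There are 2l+1 = 9 values of m_l.
|L| = ℏ√(4·5) = 2√5 ℏ ≈ 4.472ℏ.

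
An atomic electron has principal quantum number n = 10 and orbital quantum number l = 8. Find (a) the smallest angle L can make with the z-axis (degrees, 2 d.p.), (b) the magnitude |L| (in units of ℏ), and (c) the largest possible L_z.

cos θ_min = 8/√72, so θ_min ≈ 19.47°.
|L| = ℏ√(8·9) = 6√2 ℏ ≈ 8.485ℏ.
L_z,max = lℏ = 8ℏ.

θ_min ≈ 19.47°; |L| = 6√2 ℏ ≈ 8.485ℏ; L_z,max = 8ℏ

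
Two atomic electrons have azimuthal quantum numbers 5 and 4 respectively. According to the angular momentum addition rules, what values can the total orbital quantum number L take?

L runs from |5 − 4| = 1 to 5 + 4 = 9.
So L can be 1, 2, 3, 4, 5, 6, 7, 8, 9.

L = 1, 2, 3, 4, 5, 6, 7, 8, 9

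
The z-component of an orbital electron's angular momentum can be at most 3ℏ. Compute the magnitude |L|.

The maximum L_z equals lℏ, giving l = 3.
Then |L| = ℏ√(3·4) = 2√3 ℏ.

|L| = 2√3 ℏ ≈ 3.464ℏ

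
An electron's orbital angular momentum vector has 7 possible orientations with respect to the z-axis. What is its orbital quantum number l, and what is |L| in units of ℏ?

2l + 1 = 7 ⇒ l = 3.
Then |L| = √(l(l+1)) ℏ = 2√3 ℏ.

l = 3, |L| = 2√3 ℏ ≈ 3.464ℏ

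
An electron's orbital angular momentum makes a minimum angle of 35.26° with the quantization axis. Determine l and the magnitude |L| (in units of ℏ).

At minimum angle, m_l = l, so cos θ = l/√(l(l+1)); cos²θ = l/(l+1) = 0.6667.
Thus l = 0.6667/(1 − 0.6667) ≈ 2.
Then |L| = ℏ√(2·3) = √6 ℏ.

l = 2, |L| = √6 ℏ ≈ 2.449ℏ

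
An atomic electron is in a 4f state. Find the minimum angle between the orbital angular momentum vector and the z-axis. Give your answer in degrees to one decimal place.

θ_min ≈ 30.0°

4f means n = 4, l = 3.
|L|² = l(l+1)ℏ² = 12ℏ², so |L| = 2√3 ℏ.
The smallest angle corresponds to the largest L_z, i.e. m_l = l = 3, giving L_z = 3ℏ.
cos θ_min = 3/√12, so θ_min ≈ 30.0°.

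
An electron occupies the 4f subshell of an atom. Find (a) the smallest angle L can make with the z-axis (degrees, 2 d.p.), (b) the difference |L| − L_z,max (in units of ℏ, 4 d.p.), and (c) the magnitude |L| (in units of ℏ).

θ_min ≈ 30.00°; |L|−L_z,max ≈ 0.4641ℏ; |L| = 2√3 ℏ ≈ 3.464ℏ

4f means n = 4, l = 3.
cos θ_min = 3/√12, so θ_min ≈ 30.00°.
|L| − L_z,max = (2√3 − 3)ℏ ≈ 0.4641ℏ.
|L| = ℏ√(3·4) = 2√3 ℏ ≈ 3.464ℏ.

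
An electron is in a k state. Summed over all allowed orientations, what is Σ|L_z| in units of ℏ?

Σ|L_z| = 56 ℏ

A k state has l = 7.
The allowed m_l values are -7, -6, -5, -4, -3, -2, -1, 0, 1, 2, 3, 4, 5, 6, 7.
Σ|m_l| = 2·7(7+1)/2 = 56.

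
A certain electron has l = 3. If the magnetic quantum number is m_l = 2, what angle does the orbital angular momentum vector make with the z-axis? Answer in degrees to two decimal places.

θ ≈ 54.74°

|L| = √(l(l+1)) ℏ = 2√3 ℏ.
L_z = m_l ℏ = 2ℏ.
cos θ = L_z/|L| = 2/√12, so θ ≈ 54.74°.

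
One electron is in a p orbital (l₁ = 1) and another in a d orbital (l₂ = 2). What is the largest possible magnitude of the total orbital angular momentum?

By the triangle rule, |l₁ − l₂| ≤ L ≤ l₁ + l₂.
L ∈ {1, 2, 3}.
The largest magnitude corresponds to L = 3: |L_tot| = ℏ√(3·4) = 2√3 ℏ.

|L_tot|_max = 2√3 ℏ ≈ 3.464ℏ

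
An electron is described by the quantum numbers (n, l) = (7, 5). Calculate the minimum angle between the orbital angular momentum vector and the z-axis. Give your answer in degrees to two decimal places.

θ_min ≈ 24.09°

|L|² = l(l+1)ℏ² = 30ℏ², so |L| = √30 ℏ.
The smallest angle corresponds to the largest L_z, i.e. m_l = l = 5, giving L_z = 5ℏ.
cos θ_min = 5/√30, so θ_min ≈ 24.09°.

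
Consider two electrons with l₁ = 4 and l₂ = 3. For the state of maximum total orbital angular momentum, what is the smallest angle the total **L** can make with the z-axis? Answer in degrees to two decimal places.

θ_min ≈ 20.70°

The total orbital quantum number L ranges from |l₁ − l₂| to l₁ + l₂ in integer steps.
Allowed values: L = 1, 2, 3, 4, 5, 6, 7.
The maximum is L = 7, with |L_tot| = ℏ√(7·8) = 2√14 ℏ.
The minimum angle with z is arccos(7/√56) ≈ 20.70°.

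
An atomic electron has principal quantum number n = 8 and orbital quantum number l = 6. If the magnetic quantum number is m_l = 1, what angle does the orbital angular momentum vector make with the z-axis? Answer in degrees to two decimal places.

θ ≈ 81.12°

|L|² = l(l+1)ℏ² = 42ℏ², so |L| = √42 ℏ.
L_z = m_l ℏ = 1ℏ.
cos θ = L_z/|L| = 1/√42, so θ ≈ 81.12°.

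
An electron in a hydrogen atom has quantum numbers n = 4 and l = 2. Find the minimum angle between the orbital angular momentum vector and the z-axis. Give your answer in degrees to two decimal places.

|L| = ℏ√(l(l+1)) = √6 ℏ.
The smallest angle corresponds to the largest L_z, i.e. m_l = l = 2, giving L_z = 2ℏ.
cos θ_min = 2/√6, so θ_min ≈ 35.26°.

θ_min ≈ 35.26°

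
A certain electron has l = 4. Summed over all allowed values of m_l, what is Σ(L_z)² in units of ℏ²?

The allowed m_l values are -4, -3, -2, -1, 0, 1, 2, 3, 4.
Summing m² from −4 to 4: Σ m_l² = 60.

Σ(L_z)² = 60 ℏ²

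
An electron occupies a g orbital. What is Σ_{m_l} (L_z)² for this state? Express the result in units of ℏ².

A g state has l = 4.
m_l runs from −4 to 4, i.e. {-4, -3, -2, -1, 0, 1, 2, 3, 4}.
Σ m_l² = l(l+1)(2l+1)/3 = 4·5·9/3 = 60.

Σ(L_z)² = 60 ℏ²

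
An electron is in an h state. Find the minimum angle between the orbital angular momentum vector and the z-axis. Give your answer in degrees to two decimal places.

θ_min ≈ 24.09°

An h state has l = 5.
|L| = ℏ√(l(l+1)) = √30 ℏ.
The smallest angle corresponds to the largest L_z, i.e. m_l = l = 5, giving L_z = 5ℏ.
cos θ_min = 5/√30, so θ_min ≈ 24.09°.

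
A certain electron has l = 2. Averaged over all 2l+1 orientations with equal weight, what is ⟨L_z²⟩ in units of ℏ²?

⟨L_z²⟩ = 2 ℏ²

m_l runs from −2 to 2, i.e. {-2, -1, 0, 1, 2}.
⟨L_z²⟩ = ℏ²·(Σ m_l²)/(2l+1) = ℏ²·10/5 = 2ℏ².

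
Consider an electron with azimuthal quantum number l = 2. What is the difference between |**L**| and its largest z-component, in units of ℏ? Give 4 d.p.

|L| = √6 ℏ ≈ 2.4495ℏ, while L_z,max = lℏ = 2ℏ.
The difference is (√6 − 2)ℏ ≈ 0.4495ℏ.

|L| − L_z,max ≈ 0.4495ℏ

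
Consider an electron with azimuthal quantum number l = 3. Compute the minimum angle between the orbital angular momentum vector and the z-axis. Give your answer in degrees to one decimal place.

θ_min ≈ 30.0°

|L|² = l(l+1)ℏ² = 12ℏ², so |L| = 2√3 ℏ.
The smallest angle corresponds to the largest L_z, i.e. m_l = l = 3, giving L_z = 3ℏ.
cos θ_min = 3/√12, so θ_min ≈ 30.0°.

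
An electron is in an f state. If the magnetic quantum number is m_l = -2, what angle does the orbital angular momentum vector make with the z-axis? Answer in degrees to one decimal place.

θ ≈ 125.3°

The letter f corresponds to l = 3.
|L| = √(l(l+1)) ℏ = 2√3 ℏ.
L_z = m_l ℏ = −2ℏ.
cos θ = L_z/|L| = -2/√12, so θ ≈ 125.3°.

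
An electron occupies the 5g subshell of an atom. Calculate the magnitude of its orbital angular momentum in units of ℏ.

For 5g, l = 4.
|L| = ℏ√(l(l+1)) = ℏ√(4·5) = 2√5 ℏ

|L| = 2√5 ℏ ≈ 4.472ℏ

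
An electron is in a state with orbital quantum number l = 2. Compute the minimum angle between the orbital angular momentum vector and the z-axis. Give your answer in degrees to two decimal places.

θ_min ≈ 35.26°

|L|² = l(l+1)ℏ² = 6ℏ², so |L| = √6 ℏ.
The smallest angle corresponds to the largest L_z, i.e. m_l = l = 2, giving L_z = 2ℏ.
cos θ_min = 2/√6, so θ_min ≈ 35.26°.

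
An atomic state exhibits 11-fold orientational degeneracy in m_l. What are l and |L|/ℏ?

Since there are 2l+1 = 11 values of m_l, l = 5.
|L| = ℏ√(l(l+1)) = ℏ√(5·6) = √30 ℏ.

l = 5, |L| = √30 ℏ ≈ 5.477ℏ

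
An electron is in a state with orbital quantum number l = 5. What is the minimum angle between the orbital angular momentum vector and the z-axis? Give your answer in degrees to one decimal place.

|L| = ℏ√(l(l+1)) = √30 ℏ.
The smallest angle corresponds to the largest L_z, i.e. m_l = l = 5, giving L_z = 5ℏ.
cos θ_min = 5/√30, so θ_min ≈ 24.1°.

θ_min ≈ 24.1°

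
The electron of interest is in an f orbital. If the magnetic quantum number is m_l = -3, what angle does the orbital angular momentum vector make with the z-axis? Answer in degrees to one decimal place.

For an f orbital, l = 3.
|L| = ℏ√(l(l+1)) = 2√3 ℏ.
L_z = m_l ℏ = −3ℏ.
cos θ = L_z/|L| = -3/√12, so θ ≈ 150.0°.

θ ≈ 150.0°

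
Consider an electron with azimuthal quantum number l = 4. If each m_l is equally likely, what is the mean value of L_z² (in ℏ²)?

⟨L_z²⟩ = 6.667 ℏ²

m_l runs from −4 to 4, i.e. {-4, -3, -2, -1, 0, 1, 2, 3, 4}.
Average of L_z² over 9 states: 60/9 ℏ² = 6.667 ℏ².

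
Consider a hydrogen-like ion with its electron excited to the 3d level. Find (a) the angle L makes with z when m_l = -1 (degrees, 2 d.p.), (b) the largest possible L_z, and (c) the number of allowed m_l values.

The 3d level has l = 2.
For m_l = -1: cos θ = -1/√6, θ ≈ 114.09°.
L_z,max = lℏ = 2ℏ.
There are 2l+1 = 5 values of m_l.

θ(m_l=-1) ≈ 114.09°; L_z,max = 2ℏ; 5 values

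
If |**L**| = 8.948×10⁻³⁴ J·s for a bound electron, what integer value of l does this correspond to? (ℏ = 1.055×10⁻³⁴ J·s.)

Dividing by ℏ: |L|/ℏ ≈ 8.482.
(|L|/ℏ)² = l(l+1) ≈ 71.94 ⇒ l = 8.

l = 8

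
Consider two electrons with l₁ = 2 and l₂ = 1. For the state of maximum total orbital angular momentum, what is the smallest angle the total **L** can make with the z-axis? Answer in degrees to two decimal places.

θ_min ≈ 30.00°

Angular momentum addition gives L = |l₁ − l₂|, …, l₁ + l₂.
So L can be 1, 2, 3.
The maximum is L = 3, with |L_tot| = ℏ√(3·4) = 2√3 ℏ.
The minimum angle with z is arccos(3/√12) ≈ 30.00°.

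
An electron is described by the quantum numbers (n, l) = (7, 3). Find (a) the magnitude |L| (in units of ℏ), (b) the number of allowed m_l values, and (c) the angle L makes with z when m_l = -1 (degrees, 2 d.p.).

|L| = 2√3 ℏ ≈ 3.464ℏ; 7 values; θ(m_l=-1) ≈ 106.78°

|L| = ℏ√(3·4) = 2√3 ℏ ≈ 3.464ℏ.
There are 2l+1 = 7 values of m_l.
For m_l = -1: cos θ = -1/√12, θ ≈ 106.78°.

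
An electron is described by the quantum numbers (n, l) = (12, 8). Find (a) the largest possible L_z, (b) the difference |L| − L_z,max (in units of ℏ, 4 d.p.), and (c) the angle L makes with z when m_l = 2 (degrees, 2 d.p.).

L_z,max = lℏ = 8ℏ.
|L| − L_z,max = (6√2 − 8)ℏ ≈ 0.4853ℏ.
For m_l = 2: cos θ = 2/√72, θ ≈ 76.37°.

L_z,max = 8ℏ; |L|−L_z,max ≈ 0.4853ℏ; θ(m_l=2) ≈ 76.37°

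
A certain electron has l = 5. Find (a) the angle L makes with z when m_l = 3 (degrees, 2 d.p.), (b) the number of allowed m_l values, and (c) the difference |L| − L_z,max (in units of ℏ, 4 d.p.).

For m_l = 3: cos θ = 3/√30, θ ≈ 56.79°.
There are 2l+1 = 11 values of m_l.
|L| − L_z,max = (√30 − 5)ℏ ≈ 0.4772ℏ.

θ(m_l=3) ≈ 56.79°; 11 values; |L|−L_z,max ≈ 0.4772ℏ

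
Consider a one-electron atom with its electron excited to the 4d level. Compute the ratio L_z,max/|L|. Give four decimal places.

L_z,max/|L| = 0.8165

The 4d level has l = 2.
|L| = √6 ℏ ≈ 2.4495ℏ, while L_z,max = lℏ = 2ℏ.
L_z,max/|L| = 2/√6 = 0.8165.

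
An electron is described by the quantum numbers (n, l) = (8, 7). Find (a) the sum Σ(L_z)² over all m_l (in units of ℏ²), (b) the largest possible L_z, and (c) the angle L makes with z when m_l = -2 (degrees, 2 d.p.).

Σ m_l² = 280, so Σ(L_z)² = 280 ℏ².
L_z,max = lℏ = 7ℏ.
For m_l = -2: cos θ = -2/√56, θ ≈ 105.50°.

Σ(L_z)² = 280 ℏ²; L_z,max = 7ℏ; θ(m_l=-2) ≈ 105.50°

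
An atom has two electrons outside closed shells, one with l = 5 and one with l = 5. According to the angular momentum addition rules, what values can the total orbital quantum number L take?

L = 0, 1, 2, 3, 4, 5, 6, 7, 8, 9, 10

The total orbital quantum number L ranges from |l₁ − l₂| to l₁ + l₂ in integer steps.
Allowed values: L = 0, 1, 2, 3, 4, 5, 6, 7, 8, 9, 10.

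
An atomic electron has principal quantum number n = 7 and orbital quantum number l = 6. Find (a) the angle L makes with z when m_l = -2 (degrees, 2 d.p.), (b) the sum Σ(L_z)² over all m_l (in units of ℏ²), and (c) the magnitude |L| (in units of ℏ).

For m_l = -2: cos θ = -2/√42, θ ≈ 107.98°.
Σ m_l² = 182, so Σ(L_z)² = 182 ℏ².
|L| = ℏ√(6·7) = √42 ℏ ≈ 6.481ℏ.

θ(m_l=-2) ≈ 107.98°; Σ(L_z)² = 182 ℏ²; |L| = √42 ℏ ≈ 6.481ℏ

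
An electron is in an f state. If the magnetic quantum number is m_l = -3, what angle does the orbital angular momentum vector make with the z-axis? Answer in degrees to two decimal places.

An f state has l = 3.
|L| = ℏ√(l(l+1)) = 2√3 ℏ.
L_z = m_l ℏ = −3ℏ.
cos θ = L_z/|L| = -3/√12, so θ ≈ 150.00°.

θ ≈ 150.00°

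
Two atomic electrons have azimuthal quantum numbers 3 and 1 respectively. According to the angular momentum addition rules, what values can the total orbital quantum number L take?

Angular momentum addition gives L = |l₁ − l₂|, …, l₁ + l₂.
L ∈ {2, 3, 4}.

L = 2, 3, 4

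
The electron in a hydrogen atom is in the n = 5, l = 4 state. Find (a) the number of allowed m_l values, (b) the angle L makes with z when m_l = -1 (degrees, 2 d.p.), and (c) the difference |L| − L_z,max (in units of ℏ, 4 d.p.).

There are 2l+1 = 9 values of m_l.
For m_l = -1: cos θ = -1/√20, θ ≈ 102.92°.
|L| − L_z,max = (2√5 − 4)ℏ ≈ 0.4721ℏ.

9 values; θ(m_l=-1) ≈ 102.92°; |L|−L_z,max ≈ 0.4721ℏ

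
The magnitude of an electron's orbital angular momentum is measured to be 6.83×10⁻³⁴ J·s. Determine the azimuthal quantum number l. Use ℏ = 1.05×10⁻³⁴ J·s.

l = 6

|L|/ℏ = (6.83×10⁻³⁴)/(1.05×10⁻³⁴) ≈ 6.505.
Set l(l+1) = 42.31; the integer solution is l = 6.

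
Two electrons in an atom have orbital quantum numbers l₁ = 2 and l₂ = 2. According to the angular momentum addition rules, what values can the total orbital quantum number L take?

L runs from |2 − 2| = 0 to 2 + 2 = 4.
So L can be 0, 1, 2, 3, 4.

L = 0, 1, 2, 3, 4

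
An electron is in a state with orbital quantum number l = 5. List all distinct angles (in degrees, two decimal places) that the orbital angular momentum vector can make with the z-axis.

θ ∈ {24.09°, 43.09°, 56.79°, 68.58°, 79.48°, 90.00°, 100.52°, 111.42°, 123.21°, 136.91°, 155.91°}

|L| = √(l(l+1)) ℏ = √30 ℏ.
cos θ = m_l/√30 for each m_l ∈ {-5, -4, -3, -2, -1, 0, 1, 2, 3, 4, 5}.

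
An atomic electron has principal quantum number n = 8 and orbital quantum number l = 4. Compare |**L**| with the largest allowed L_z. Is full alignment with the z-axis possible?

No: L_z,max = 4ℏ < |L| = 2√5 ℏ ≈ 4.472ℏ

|L| = 2√5 ℏ ≈ 4.4721ℏ, while L_z,max = lℏ = 4ℏ.
Since |L| > L_z,max, the vector can never point exactly along z; the closest it comes is θ_min = arccos(4/√20) ≈ 26.6°.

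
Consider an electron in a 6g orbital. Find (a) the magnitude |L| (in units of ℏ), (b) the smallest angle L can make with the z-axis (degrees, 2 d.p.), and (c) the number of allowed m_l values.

|L| = 2√5 ℏ ≈ 4.472ℏ; θ_min ≈ 26.57°; 9 values

The 6g subshell has l = 4.
|L| = ℏ√(4·5) = 2√5 ℏ ≈ 4.472ℏ.
cos θ_min = 4/√20, so θ_min ≈ 26.57°.
There are 2l+1 = 9 values of m_l.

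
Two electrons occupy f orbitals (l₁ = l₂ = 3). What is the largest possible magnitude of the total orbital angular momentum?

By the triangle rule, |l₁ − l₂| ≤ L ≤ l₁ + l₂.
So L can be 0, 1, 2, 3, 4, 5, 6.
The largest magnitude corresponds to L = 6: |L_tot| = ℏ√(6·7) = √42 ℏ.

|L_tot|_max = √42 ℏ ≈ 6.481ℏ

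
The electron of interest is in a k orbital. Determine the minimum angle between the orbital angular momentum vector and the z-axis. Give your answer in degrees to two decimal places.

θ_min ≈ 20.70°

K corresponds to l = 7.
|L| = √(l(l+1)) ℏ = 2√14 ℏ.
The smallest angle corresponds to the largest L_z, i.e. m_l = l = 7, giving L_z = 7ℏ.
cos θ_min = 7/√56, so θ_min ≈ 20.70°.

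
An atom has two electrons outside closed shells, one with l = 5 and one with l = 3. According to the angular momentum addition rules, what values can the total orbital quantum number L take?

By the triangle rule, |l₁ − l₂| ≤ L ≤ l₁ + l₂.
So L can be 2, 3, 4, 5, 6, 7, 8.

L = 2, 3, 4, 5, 6, 7, 8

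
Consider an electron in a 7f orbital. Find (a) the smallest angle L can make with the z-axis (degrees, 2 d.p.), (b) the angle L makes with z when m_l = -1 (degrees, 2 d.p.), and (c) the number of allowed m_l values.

θ_min ≈ 30.00°; θ(m_l=-1) ≈ 106.78°; 7 values

The 7f subshell has l = 3.
cos θ_min = 3/√12, so θ_min ≈ 30.00°.
For m_l = -1: cos θ = -1/√12, θ ≈ 106.78°.
There are 2l+1 = 7 values of m_l.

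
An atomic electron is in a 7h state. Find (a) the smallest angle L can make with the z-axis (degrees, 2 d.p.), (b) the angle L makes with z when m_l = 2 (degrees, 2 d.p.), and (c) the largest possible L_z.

7h means n = 7, l = 5.
cos θ_min = 5/√30, so θ_min ≈ 24.09°.
For m_l = 2: cos θ = 2/√30, θ ≈ 68.58°.
L_z,max = lℏ = 5ℏ.

θ_min ≈ 24.09°; θ(m_l=2) ≈ 68.58°; L_z,max = 5ℏ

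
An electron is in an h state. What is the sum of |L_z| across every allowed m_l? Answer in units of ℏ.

Σ|L_z| = 30 ℏ

For an h orbital, l = 5.
m_l ∈ {-5, -4, -3, -2, -1, 0, 1, 2, 3, 4, 5}.
Σ|m_l| = 2(1+2+…+5) = 30.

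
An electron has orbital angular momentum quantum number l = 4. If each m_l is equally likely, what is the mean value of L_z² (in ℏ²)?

⟨L_z²⟩ = 6.667 ℏ²

m_l ∈ {-4, -3, -2, -1, 0, 1, 2, 3, 4}.
⟨L_z²⟩ = ℏ²·l(l+1)/3 = 6.667ℏ².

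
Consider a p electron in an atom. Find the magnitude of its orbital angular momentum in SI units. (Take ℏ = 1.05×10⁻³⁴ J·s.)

|L| = 1.48×10⁻³⁴ J·s

A p state has l = 1.
|L| = ℏ√(l(l+1)) = ℏ√(1·2) = √2 ℏ
Numerically, |L| = 1.414 × (1.05×10⁻³⁴ J·s) = 1.48×10⁻³⁴ J·s.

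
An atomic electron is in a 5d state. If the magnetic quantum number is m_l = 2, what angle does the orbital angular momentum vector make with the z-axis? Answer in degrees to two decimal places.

θ ≈ 35.26°

The 5d subshell has l = 2.
|L|² = l(l+1)ℏ² = 6ℏ², so |L| = √6 ℏ.
L_z = m_l ℏ = 2ℏ.
cos θ = L_z/|L| = 2/√6, so θ ≈ 35.26°.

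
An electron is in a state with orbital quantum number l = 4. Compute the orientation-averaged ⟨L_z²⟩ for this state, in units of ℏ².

⟨L_z²⟩ = 6.667 ℏ²

m_l runs from −4 to 4, i.e. {-4, -3, -2, -1, 0, 1, 2, 3, 4}.
⟨L_z²⟩ = ℏ²·(Σ m_l²)/(2l+1) = ℏ²·60/9 = 6.667ℏ².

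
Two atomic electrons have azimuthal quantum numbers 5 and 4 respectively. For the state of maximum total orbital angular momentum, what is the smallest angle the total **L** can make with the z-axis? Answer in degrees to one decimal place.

θ_min ≈ 18.4°

The total orbital quantum number L ranges from |l₁ − l₂| to l₁ + l₂ in integer steps.
So L can be 1, 2, 3, 4, 5, 6, 7, 8, 9.
The maximum is L = 9, with |L_tot| = ℏ√(9·10) = 3√10 ℏ.
The minimum angle with z is arccos(9/√90) ≈ 18.4°.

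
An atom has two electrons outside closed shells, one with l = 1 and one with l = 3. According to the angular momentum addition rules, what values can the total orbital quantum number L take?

By the triangle rule, |l₁ − l₂| ≤ L ≤ l₁ + l₂.
L ∈ {2, 3, 4}.

L = 2, 3, 4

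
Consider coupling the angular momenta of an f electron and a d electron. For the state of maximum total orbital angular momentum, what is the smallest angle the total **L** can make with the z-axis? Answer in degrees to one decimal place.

Angular momentum addition gives L = |l₁ − l₂|, …, l₁ + l₂.
So L can be 1, 2, 3, 4, 5.
The maximum is L = 5, with |L_tot| = ℏ√(5·6) = √30 ℏ.
The minimum angle with z is arccos(5/√30) ≈ 24.1°.

θ_min ≈ 24.1°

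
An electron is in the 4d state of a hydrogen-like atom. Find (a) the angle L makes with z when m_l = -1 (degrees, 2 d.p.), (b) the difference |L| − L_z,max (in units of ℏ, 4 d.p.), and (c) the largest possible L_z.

θ(m_l=-1) ≈ 114.09°; |L|−L_z,max ≈ 0.4495ℏ; L_z,max = 2ℏ

For 4d, l = 2.
For m_l = -1: cos θ = -1/√6, θ ≈ 114.09°.
|L| − L_z,max = (√6 − 2)ℏ ≈ 0.4495ℏ.
L_z,max = lℏ = 2ℏ.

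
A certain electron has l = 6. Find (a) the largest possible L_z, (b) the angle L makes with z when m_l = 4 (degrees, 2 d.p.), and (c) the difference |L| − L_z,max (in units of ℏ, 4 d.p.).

L_z,max = 6ℏ; θ(m_l=4) ≈ 51.89°; |L|−L_z,max ≈ 0.4807ℏ

L_z,max = lℏ = 6ℏ.
For m_l = 4: cos θ = 4/√42, θ ≈ 51.89°.
|L| − L_z,max = (√42 − 6)ℏ ≈ 0.4807ℏ.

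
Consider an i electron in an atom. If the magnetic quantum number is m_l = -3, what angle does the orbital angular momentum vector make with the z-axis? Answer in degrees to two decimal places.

An i state has l = 6.
|L| = √(l(l+1)) ℏ = √42 ℏ.
L_z = m_l ℏ = −3ℏ.
cos θ = L_z/|L| = -3/√42, so θ ≈ 117.58°.

θ ≈ 117.58°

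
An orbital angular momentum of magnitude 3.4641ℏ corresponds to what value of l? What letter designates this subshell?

Since |L|² = l(l+1)ℏ², l(l+1) = 12.
The positive root is l = 3.

l = 3 (f orbital)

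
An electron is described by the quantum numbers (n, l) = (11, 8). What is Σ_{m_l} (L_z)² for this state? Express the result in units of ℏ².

Σ(L_z)² = 408 ℏ²

The allowed m_l values are -8, -7, -6, -5, -4, -3, -2, -1, 0, 1, 2, 3, 4, 5, 6, 7, 8.
Σ m_l² = 2·(1 + 4 + 9 + 16 + 25 + 36 + 49 + 64) = 408.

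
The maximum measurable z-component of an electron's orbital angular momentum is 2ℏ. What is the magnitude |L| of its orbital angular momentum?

The maximum L_z equals lℏ, giving l = 2.
|L| = √(l(l+1)) ℏ = √6 ℏ.

|L| = √6 ℏ ≈ 2.449ℏ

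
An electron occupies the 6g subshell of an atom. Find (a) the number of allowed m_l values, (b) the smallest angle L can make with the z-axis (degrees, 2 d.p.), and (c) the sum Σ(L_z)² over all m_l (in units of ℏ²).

For 6g, l = 4.
There are 2l+1 = 9 values of m_l.
cos θ_min = 4/√20, so θ_min ≈ 26.57°.
Σ m_l² = 60, so Σ(L_z)² = 60 ℏ².

9 values; θ_min ≈ 26.57°; Σ(L_z)² = 60 ℏ²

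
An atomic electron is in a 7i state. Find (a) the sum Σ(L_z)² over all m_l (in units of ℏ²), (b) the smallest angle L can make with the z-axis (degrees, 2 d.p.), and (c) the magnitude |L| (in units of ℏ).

Σ(L_z)² = 182 ℏ²; θ_min ≈ 22.21°; |L| = √42 ℏ ≈ 6.481ℏ

For 7i, l = 6.
Σ m_l² = 182, so Σ(L_z)² = 182 ℏ².
cos θ_min = 6/√42, so θ_min ≈ 22.21°.
|L| = ℏ√(6·7) = √42 ℏ ≈ 6.481ℏ.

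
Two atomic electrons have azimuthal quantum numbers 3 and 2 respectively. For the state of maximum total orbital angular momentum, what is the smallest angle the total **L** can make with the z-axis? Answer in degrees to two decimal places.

L runs from |3 − 2| = 1 to 3 + 2 = 5.
Allowed values: L = 1, 2, 3, 4, 5.
The maximum is L = 5, with |L_tot| = ℏ√(5·6) = √30 ℏ.
The minimum angle with z is arccos(5/√30) ≈ 24.09°.

θ_min ≈ 24.09°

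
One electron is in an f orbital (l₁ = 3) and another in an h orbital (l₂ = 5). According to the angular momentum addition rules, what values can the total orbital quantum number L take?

L = 2, 3, 4, 5, 6, 7, 8

By the triangle rule, |l₁ − l₂| ≤ L ≤ l₁ + l₂.
Allowed values: L = 2, 3, 4, 5, 6, 7, 8.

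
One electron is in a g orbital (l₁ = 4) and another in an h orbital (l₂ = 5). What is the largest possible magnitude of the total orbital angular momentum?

The total orbital quantum number L ranges from |l₁ − l₂| to l₁ + l₂ in integer steps.
L ∈ {1, 2, 3, 4, 5, 6, 7, 8, 9}.
The largest magnitude corresponds to L = 9: |L_tot| = ℏ√(9·10) = 3√10 ℏ.

|L_tot|_max = 3√10 ℏ ≈ 9.487ℏ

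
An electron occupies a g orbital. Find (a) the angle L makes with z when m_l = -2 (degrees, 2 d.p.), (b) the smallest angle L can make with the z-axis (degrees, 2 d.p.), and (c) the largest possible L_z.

G corresponds to l = 4.
For m_l = -2: cos θ = -2/√20, θ ≈ 116.57°.
cos θ_min = 4/√20, so θ_min ≈ 26.57°.
L_z,max = lℏ = 4ℏ.

θ(m_l=-2) ≈ 116.57°; θ_min ≈ 26.57°; L_z,max = 4ℏ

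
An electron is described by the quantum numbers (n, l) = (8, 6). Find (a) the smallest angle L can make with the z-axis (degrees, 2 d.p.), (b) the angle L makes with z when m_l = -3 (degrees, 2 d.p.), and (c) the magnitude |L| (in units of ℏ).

cos θ_min = 6/√42, so θ_min ≈ 22.21°.
For m_l = -3: cos θ = -3/√42, θ ≈ 117.58°.
|L| = ℏ√(6·7) = √42 ℏ ≈ 6.481ℏ.

θ_min ≈ 22.21°; θ(m_l=-3) ≈ 117.58°; |L| = √42 ℏ ≈ 6.481ℏ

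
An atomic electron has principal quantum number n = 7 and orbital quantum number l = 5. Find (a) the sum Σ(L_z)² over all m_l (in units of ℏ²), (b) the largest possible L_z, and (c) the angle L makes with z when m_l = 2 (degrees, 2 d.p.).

Σ(L_z)² = 110 ℏ²; L_z,max = 5ℏ; θ(m_l=2) ≈ 68.58°

Σ m_l² = 110, so Σ(L_z)² = 110 ℏ².
L_z,max = lℏ = 5ℏ.
For m_l = 2: cos θ = 2/√30, θ ≈ 68.58°.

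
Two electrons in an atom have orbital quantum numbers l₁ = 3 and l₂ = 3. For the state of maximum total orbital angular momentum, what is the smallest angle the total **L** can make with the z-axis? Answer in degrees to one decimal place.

L runs from |3 − 3| = 0 to 3 + 3 = 6.
Allowed values: L = 0, 1, 2, 3, 4, 5, 6.
The maximum is L = 6, with |L_tot| = ℏ√(6·7) = √42 ℏ.
The minimum angle with z is arccos(6/√42) ≈ 22.2°.

θ_min ≈ 22.2°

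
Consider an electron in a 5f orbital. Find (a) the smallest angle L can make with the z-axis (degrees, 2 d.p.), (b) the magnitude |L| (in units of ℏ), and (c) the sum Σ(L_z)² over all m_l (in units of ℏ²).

θ_min ≈ 30.00°; |L| = 2√3 ℏ ≈ 3.464ℏ; Σ(L_z)² = 28 ℏ²

5f means n = 5, l = 3.
cos θ_min = 3/√12, so θ_min ≈ 30.00°.
|L| = ℏ√(3·4) = 2√3 ℏ ≈ 3.464ℏ.
Σ m_l² = 28, so Σ(L_z)² = 28 ℏ².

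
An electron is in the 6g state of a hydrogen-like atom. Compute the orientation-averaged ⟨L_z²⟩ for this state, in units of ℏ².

⟨L_z²⟩ = 6.667 ℏ²

The 6g subshell has l = 4.
The allowed m_l values are -4, -3, -2, -1, 0, 1, 2, 3, 4.
Average of L_z² over 9 states: 60/9 ℏ² = 6.667 ℏ².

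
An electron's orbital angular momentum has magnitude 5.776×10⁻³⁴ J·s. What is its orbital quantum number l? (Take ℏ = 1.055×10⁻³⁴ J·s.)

l = 5

In units of ℏ, |L| ≈ 5.475.
Set l(l+1) = 29.97; the integer solution is l = 5.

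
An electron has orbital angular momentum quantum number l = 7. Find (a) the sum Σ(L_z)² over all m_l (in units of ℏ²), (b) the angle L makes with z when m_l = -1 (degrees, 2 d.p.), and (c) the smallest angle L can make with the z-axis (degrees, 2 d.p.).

Σ m_l² = 280, so Σ(L_z)² = 280 ℏ².
For m_l = -1: cos θ = -1/√56, θ ≈ 97.68°.
cos θ_min = 7/√56, so θ_min ≈ 20.70°.

Σ(L_z)² = 280 ℏ²; θ(m_l=-1) ≈ 97.68°; θ_min ≈ 20.70°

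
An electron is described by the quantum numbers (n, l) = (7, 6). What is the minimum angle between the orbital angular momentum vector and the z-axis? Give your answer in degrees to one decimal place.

|L| = ℏ√(l(l+1)) = √42 ℏ.
The smallest angle corresponds to the largest L_z, i.e. m_l = l = 6, giving L_z = 6ℏ.
cos θ_min = 6/√42, so θ_min ≈ 22.2°.

θ_min ≈ 22.2°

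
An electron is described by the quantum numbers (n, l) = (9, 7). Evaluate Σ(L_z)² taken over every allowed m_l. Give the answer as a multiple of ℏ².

m_l runs from −7 to 7, i.e. {-7, -6, -5, -4, -3, -2, -1, 0, 1, 2, 3, 4, 5, 6, 7}.
Σ m_l² = l(l+1)(2l+1)/3 = 7·8·15/3 = 280.

Σ(L_z)² = 280 ℏ²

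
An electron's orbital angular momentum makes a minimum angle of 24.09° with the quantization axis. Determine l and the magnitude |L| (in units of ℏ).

l = 5, |L| = √30 ℏ ≈ 5.477ℏ

At minimum angle, m_l = l, so cos θ = l/√(l(l+1)); cos²θ = l/(l+1) = 0.8334.
Solving: l = 5.
Then |L| = ℏ√(5·6) = √30 ℏ.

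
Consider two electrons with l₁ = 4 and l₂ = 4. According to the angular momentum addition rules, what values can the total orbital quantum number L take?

Angular momentum addition gives L = |l₁ − l₂|, …, l₁ + l₂.
So L can be 0, 1, 2, 3, 4, 5, 6, 7, 8.

L = 0, 1, 2, 3, 4, 5, 6, 7, 8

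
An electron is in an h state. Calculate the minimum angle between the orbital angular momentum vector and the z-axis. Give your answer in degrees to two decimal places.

For an h orbital, l = 5.
|L| = ℏ√(l(l+1)) = √30 ℏ.
The smallest angle corresponds to the largest L_z, i.e. m_l = l = 5, giving L_z = 5ℏ.
cos θ_min = 5/√30, so θ_min ≈ 24.09°.

θ_min ≈ 24.09°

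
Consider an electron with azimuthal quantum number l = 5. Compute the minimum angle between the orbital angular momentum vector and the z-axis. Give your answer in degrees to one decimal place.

θ_min ≈ 24.1°

|L| = √(l(l+1)) ℏ = √30 ℏ.
The smallest angle corresponds to the largest L_z, i.e. m_l = l = 5, giving L_z = 5ℏ.
cos θ_min = 5/√30, so θ_min ≈ 24.1°.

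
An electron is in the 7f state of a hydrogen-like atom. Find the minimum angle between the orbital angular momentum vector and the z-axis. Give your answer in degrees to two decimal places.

For 7f, l = 3.
|L| = ℏ√(l(l+1)) = 2√3 ℏ.
The smallest angle corresponds to the largest L_z, i.e. m_l = l = 3, giving L_z = 3ℏ.
cos θ_min = 3/√12, so θ_min ≈ 30.00°.

θ_min ≈ 30.00°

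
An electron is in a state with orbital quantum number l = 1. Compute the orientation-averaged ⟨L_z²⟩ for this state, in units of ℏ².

⟨L_z²⟩ = 0.6667 ℏ²

m_l runs from −1 to 1, i.e. {-1, 0, 1}.
Average of L_z² over 3 states: 2/3 ℏ² = 0.6667 ℏ².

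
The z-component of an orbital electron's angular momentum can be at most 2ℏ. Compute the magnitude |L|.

|L| = √6 ℏ ≈ 2.449ℏ

L_z,max = lℏ, so l = 2.
|L| = √(l(l+1)) ℏ = √6 ℏ.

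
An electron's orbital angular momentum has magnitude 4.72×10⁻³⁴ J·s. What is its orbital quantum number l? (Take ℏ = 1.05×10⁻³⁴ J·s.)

|L|/ℏ = (4.72×10⁻³⁴)/(1.05×10⁻³⁴) ≈ 4.495.
l(l+1) ≈ 4.495² ≈ 20.21, so l = 4.

l = 4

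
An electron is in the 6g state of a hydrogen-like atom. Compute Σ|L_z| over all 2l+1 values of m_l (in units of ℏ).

Σ|L_z| = 20 ℏ

For 6g, l = 4.
m_l ∈ {-4, -3, -2, -1, 0, 1, 2, 3, 4}.
Σ|m_l| = 2·4(4+1)/2 = 20.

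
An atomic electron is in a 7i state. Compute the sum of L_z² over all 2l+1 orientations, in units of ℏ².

The 7i subshell has l = 6.
The allowed m_l values are -6, -5, -4, -3, -2, -1, 0, 1, 2, 3, 4, 5, 6.
Summing m² from −6 to 6: Σ m_l² = 182.

Σ(L_z)² = 182 ℏ²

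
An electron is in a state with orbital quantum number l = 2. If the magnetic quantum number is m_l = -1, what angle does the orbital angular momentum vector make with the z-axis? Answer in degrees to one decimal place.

|L| = ℏ√(l(l+1)) = √6 ℏ.
L_z = m_l ℏ = −1ℏ.
cos θ = L_z/|L| = -1/√6, so θ ≈ 114.1°.

θ ≈ 114.1°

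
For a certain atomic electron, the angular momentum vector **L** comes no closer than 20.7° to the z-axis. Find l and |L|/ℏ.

cos²θ_min = l/(l+1) = 0.8751.
Solving: l = 7.
Then |L| = ℏ√(7·8) = 2√14 ℏ.

l = 7, |L| = 2√14 ℏ ≈ 7.483ℏ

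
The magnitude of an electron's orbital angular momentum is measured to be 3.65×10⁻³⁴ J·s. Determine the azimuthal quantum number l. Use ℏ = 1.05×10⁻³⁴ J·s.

l = 3

Dividing by ℏ: |L|/ℏ ≈ 3.476.
l(l+1) ≈ 3.476² ≈ 12.08, so l = 3.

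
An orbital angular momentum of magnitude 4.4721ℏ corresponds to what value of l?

l = 4

|L| = ℏ√(l(l+1)), so l(l+1) = 20.
The positive root is l = 4.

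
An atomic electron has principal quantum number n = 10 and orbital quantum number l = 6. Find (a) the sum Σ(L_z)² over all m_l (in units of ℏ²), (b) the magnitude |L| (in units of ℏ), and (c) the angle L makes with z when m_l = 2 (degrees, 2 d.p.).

Σ(L_z)² = 182 ℏ²; |L| = √42 ℏ ≈ 6.481ℏ; θ(m_l=2) ≈ 72.02°

Σ m_l² = 182, so Σ(L_z)² = 182 ℏ².
|L| = ℏ√(6·7) = √42 ℏ ≈ 6.481ℏ.
For m_l = 2: cos θ = 2/√42, θ ≈ 72.02°.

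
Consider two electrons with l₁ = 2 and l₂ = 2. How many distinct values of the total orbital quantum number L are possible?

By the triangle rule, |l₁ − l₂| ≤ L ≤ l₁ + l₂.
L ∈ {0, 1, 2, 3, 4}.
That is 5 values.

5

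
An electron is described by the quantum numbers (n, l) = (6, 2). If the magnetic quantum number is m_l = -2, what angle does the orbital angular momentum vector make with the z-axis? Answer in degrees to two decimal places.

θ ≈ 144.74°

|L|² = l(l+1)ℏ² = 6ℏ², so |L| = √6 ℏ.
L_z = m_l ℏ = −2ℏ.
cos θ = L_z/|L| = -2/√6, so θ ≈ 144.74°.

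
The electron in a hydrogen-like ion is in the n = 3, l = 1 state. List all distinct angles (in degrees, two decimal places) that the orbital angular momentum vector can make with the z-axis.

|L| = √(l(l+1)) ℏ = √2 ℏ.
cos θ = m_l/√2 for each m_l ∈ {-1, 0, 1}.

θ ∈ {45.00°, 90.00°, 135.00°}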